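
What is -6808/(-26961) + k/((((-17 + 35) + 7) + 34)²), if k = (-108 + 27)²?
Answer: 200589769/93851241 ≈ 2.1373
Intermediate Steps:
k = 6561 (k = (-81)² = 6561)
-6808/(-26961) + k/((((-17 + 35) + 7) + 34)²) = -6808/(-26961) + 6561/((((-17 + 35) + 7) + 34)²) = -6808*(-1/26961) + 6561/(((18 + 7) + 34)²) = 6808/26961 + 6561/((25 + 34)²) = 6808/26961 + 6561/(59²) = 6808/26961 + 6561/3481 = 200589769/93851241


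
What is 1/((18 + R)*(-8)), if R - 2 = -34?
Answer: 1/112 ≈ 0.0089286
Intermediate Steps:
R = -32 (R = 2 - 34 = -32)
1/((18 + R)*(-8)) = 1/((18 - 32)*(-8)) = 1/(-14*(-8)) = 1/112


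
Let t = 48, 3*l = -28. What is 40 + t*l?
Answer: -408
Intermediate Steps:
l = -28/3 (l = (⅓)*(-28) = -28/3 ≈ -9.3333)
40 + t*l = 40 + 48*(-28/3) = 40 - 448 = -408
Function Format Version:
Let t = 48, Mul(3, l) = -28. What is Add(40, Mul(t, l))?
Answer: -408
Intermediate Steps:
l = Rational(-28, 3) (l = Mul(Rational(1, 3), -28) = Rational(-28, 3) ≈ -9.3333)
Add(40, Mul(t, l)) = Add(40, Mul(48, Rational(-28, 3))) = Add(40, -448) = -408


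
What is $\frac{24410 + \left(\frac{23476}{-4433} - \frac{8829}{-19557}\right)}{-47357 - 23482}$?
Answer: $- \frac{78364214705}{227461880217} \approx -0.34452$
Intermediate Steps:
$\frac{24410 + \left(\frac{23476}{-4433} - \frac{8829}{-19557}\right)}{-47357 - 23482} = \frac{24410 + \left(23476 \left(- \frac{1}{4433}\right) - - \frac{981}{2173}\right)}{-70839} = \left(24410 + \left(- \frac{23476}{4433} + \frac{981}{2173}\right)\right) \left(- \frac{1}{70839}\right) = \left(24410 - \frac{46664575}{9632909}\right) \left(- \frac{1}{70839}\right) = \frac{235092644115}{9632909} \left(- \frac{1}{70839}\right) = - \frac{78364214705}{227461880217}$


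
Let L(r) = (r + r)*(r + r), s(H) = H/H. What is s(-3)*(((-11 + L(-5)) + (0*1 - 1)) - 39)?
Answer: 49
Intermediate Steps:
s(H) = 1
L(r) = 4*r² (L(r) = (2*r)*(2*r) = 4*r²)
s(-3)*(((-11 + L(-5)) + (0*1 - 1)) - 39) = 1*(((-11 + 4*(-5)²) + (0*1 - 1)) - 39) = 1*(((-11 + 4*25) + (0 - 1)) - 39) = 1*(((-11 + 100) - 1) - 39) = 1*((89 - 1) - 39) = 1*(88 - 39) = 1*49 = 49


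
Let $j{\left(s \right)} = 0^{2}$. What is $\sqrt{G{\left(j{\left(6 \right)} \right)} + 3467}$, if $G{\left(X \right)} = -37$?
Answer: $7 \sqrt{70} \approx 58.566$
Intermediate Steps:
$j{\left(s \right)} = 0$
$\sqrt{G{\left(j{\left(6 \right)} \right)} + 3467} = \sqrt{-37 + 3467} = \sqrt{3430} = 7 \sqrt{70}$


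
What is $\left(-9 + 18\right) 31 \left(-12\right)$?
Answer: $-3348$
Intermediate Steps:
$\left(-9 + 18\right) 31 \left(-12\right) = 9 \cdot 31 \left(-12\right) = 279 \left(-12\right) = -3348$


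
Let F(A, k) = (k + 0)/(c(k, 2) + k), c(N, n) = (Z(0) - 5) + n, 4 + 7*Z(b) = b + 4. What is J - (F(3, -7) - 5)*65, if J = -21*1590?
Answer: -66221/2 ≈ -33111.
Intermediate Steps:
Z(b) = b/7 (Z(b) = -4/7 + (b + 4)/7 = -4/7 + (4 + b)/7 = -4/7 + (4/7 + b/7) = b/7)
c(N, n) = -5 + n (c(N, n) = ((⅐)*0 - 5) + n = (0 - 5) + n = -5 + n)
J = -33390
F(A, k) = k/(-3 + k) (F(A, k) = (k + 0)/((-5 + 2) + k) = k/(-3 + k))
J - (F(3, -7) - 5)*65 = -33390 - (-7/(-3 - 7) - 5)*65 = -33390 - (-7/(-10) - 5)*65 = -33390 - (-7*(-⅒) - 5)*65 = -33390 - (7/10 - 5)*65 = -33390 - (-43)*65/10 = -33390 - 1*(-559/2) = -33390 + 559/2 = -66221/2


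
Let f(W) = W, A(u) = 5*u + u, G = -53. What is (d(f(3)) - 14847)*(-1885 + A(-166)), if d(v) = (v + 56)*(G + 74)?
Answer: 39204648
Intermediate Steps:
A(u) = 6*u
d(v) = 1176 + 21*v (d(v) = (v + 56)*(-53 + 74) = (56 + v)*21 = 1176 + 21*v)
(d(f(3)) - 14847)*(-1885 + A(-166)) = ((1176 + 21*3) - 14847)*(-1885 + 6*(-166)) = ((1176 + 63) - 14847)*(-1885 - 996) = (1239 - 14847)*(-2881) = -13608*(-2881) = 39204648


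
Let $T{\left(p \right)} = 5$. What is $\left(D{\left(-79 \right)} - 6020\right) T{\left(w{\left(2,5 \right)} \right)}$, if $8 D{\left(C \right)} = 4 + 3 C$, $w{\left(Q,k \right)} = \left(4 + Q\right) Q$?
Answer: $- \frac{241965}{8} \approx -30246.0$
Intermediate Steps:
$w{\left(Q,k \right)} = Q \left(4 + Q\right)$
$D{\left(C \right)} = \frac{1}{2} + \frac{3 C}{8}$ ($D{\left(C \right)} = \frac{4 + 3 C}{8} = \frac{1}{2} + \frac{3 C}{8}$)
$\left(D{\left(-79 \right)} - 6020\right) T{\left(w{\left(2,5 \right)} \right)} = \left(\left(\frac{1}{2} + \frac{3}{8} \left(-79\right)\right) - 6020\right) 5 = \left(\left(\frac{1}{2} - \frac{237}{8}\right) - 6020\right) 5 = \left(- \frac{233}{8} - 6020\right) 5 = \left(- \frac{48393}{8}\right) 5 = - \frac{241965}{8}$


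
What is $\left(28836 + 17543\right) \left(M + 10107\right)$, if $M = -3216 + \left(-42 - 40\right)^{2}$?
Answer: $631450085$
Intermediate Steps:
$M = 3508$ ($M = -3216 + \left(-82\right)^{2} = -3216 + 6724 = 3508$)
$\left(28836 + 17543\right) \left(M + 10107\right) = \left(28836 + 17543\right) \left(3508 + 10107\right) = 46379 \cdot 13615 = 631450085$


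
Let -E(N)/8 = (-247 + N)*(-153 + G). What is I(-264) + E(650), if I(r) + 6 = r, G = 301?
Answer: -477422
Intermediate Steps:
I(r) = -6 + r
E(N) = 292448 - 1184*N (E(N) = -8*(-247 + N)*(-153 + 301) = -8*(-247 + N)*148 = -8*(-36556 + 148*N) = 292448 - 1184*N)
I(-264) + E(650) = (-6 - 264) + (292448 - 1184*650) = -270 + (292448 - 769600) = -270 - 477152 = -477422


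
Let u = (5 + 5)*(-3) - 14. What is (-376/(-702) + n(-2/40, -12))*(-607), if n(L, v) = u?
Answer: 9260392/351 ≈ 26383.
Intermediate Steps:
u = -44 (u = 10*(-3) - 14 = -30 - 14 = -44)
n(L, v) = -44
(-376/(-702) + n(-2/40, -12))*(-607) = (-376/(-702) - 44)*(-607) = (-376*(-1/702) - 44)*(-607) = (188/351 - 44)*(-607) = -15256/351*(-607) = 9260392/351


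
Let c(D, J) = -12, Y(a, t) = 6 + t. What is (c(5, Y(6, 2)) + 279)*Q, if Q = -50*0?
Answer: 0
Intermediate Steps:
Q = 0
(c(5, Y(6, 2)) + 279)*Q = (-12 + 279)*0 = 267*0 = 0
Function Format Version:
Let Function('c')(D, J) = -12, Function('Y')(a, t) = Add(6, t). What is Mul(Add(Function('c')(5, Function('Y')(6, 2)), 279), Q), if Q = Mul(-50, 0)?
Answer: 0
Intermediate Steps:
Q = 0
Mul(Add(Function('c')(5, Function('Y')(6, 2)), 279), Q) = Mul(Add(-12, 279), 0) = Mul(267, 0) = 0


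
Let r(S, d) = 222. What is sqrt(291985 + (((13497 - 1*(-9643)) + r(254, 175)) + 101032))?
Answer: sqrt(416379) ≈ 645.27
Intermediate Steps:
sqrt(291985 + (((13497 - 1*(-9643)) + r(254, 175)) + 101032)) = sqrt(291985 + (((13497 - 1*(-9643)) + 222) + 101032)) = sqrt(291985 + (((13497 + 9643) + 222) + 101032)) = sqrt(291985 + ((23140 + 222) + 101032)) = sqrt(291985 + (23362 + 101032)) = sqrt(291985 + 124394) = sqrt(416379)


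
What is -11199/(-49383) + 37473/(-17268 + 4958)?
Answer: -570889823/202634910 ≈ -2.8173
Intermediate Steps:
-11199/(-49383) + 37473/(-17268 + 4958) = -11199*(-1/49383) + 37473/(-12310) = 3733/16461 + 37473*(-1/12310) = 3733/16461 - 37473/12310 = -570889823/202634910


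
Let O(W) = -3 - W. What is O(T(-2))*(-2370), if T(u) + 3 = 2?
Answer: 4740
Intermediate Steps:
T(u) = -1 (T(u) = -3 + 2 = -1)
O(T(-2))*(-2370) = (-3 - 1*(-1))*(-2370) = (-3 + 1)*(-2370) = -2*(-2370) = 4740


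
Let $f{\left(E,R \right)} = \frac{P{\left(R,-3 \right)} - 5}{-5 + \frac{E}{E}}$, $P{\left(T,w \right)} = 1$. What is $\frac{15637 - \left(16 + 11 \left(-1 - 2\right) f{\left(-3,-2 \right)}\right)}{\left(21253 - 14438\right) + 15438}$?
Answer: $\frac{15654}{22253} \approx 0.70346$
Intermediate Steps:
$f{\left(E,R \right)} = 1$ ($f{\left(E,R \right)} = \frac{1 - 5}{-5 + \frac{E}{E}} = - \frac{4}{-5 + 1} = - \frac{4}{-4} = \left(-4\right) \left(- \frac{1}{4}\right) = 1$)
$\frac{15637 - \left(16 + 11 \left(-1 - 2\right) f{\left(-3,-2 \right)}\right)}{\left(21253 - 14438\right) + 15438} = \frac{15637 - \left(16 + 11 \left(-1 - 2\right) 1\right)}{\left(21253 - 14438\right) + 15438} = \frac{15637 - \left(16 + 11 \left(\left(-3\right) 1\right)\right)}{\left(21253 - 14438\right) + 15438} = \frac{15637 - -17}{6815 + 15438} = \frac{15637 + \left(-16 + 33\right)}{22253} = \left(15637 + 17\right) \frac{1}{22253} = 15654 \cdot \frac{1}{22253} = \frac{15654}{22253}$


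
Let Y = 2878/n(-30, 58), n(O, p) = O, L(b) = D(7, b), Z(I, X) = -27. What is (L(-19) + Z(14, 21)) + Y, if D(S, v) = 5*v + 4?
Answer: -3209/15 ≈ -213.93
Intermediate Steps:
D(S, v) = 4 + 5*v
L(b) = 4 + 5*b
Y = -1439/15 (Y = 2878/(-30) = 2878*(-1/30) = -1439/15 ≈ -95.933)
(L(-19) + Z(14, 21)) + Y = ((4 + 5*(-19)) - 27) - 1439/15 = ((4 - 95) - 27) - 1439/15 = (-91 - 27) - 1439/15 = -118 - 1439/15 = -3209/15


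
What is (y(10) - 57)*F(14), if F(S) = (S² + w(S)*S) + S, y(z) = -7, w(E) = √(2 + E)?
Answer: -17024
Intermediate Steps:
F(S) = S + S² + S*√(2 + S) (F(S) = (S² + √(2 + S)*S) + S = (S² + S*√(2 + S)) + S = S + S² + S*√(2 + S))
(y(10) - 57)*F(14) = (-7 - 57)*(14*(1 + 14 + √(2 + 14))) = -896*(1 + 14 + √16) = -896*(1 + 14 + 4) = -896*19 = -64*266 = -17024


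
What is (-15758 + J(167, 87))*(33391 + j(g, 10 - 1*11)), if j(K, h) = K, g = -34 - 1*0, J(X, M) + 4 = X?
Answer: -520202415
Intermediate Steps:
J(X, M) = -4 + X
g = -34 (g = -34 + 0 = -34)
(-15758 + J(167, 87))*(33391 + j(g, 10 - 1*11)) = (-15758 + (-4 + 167))*(33391 - 34) = (-15758 + 163)*33357 = -15595*33357 = -520202415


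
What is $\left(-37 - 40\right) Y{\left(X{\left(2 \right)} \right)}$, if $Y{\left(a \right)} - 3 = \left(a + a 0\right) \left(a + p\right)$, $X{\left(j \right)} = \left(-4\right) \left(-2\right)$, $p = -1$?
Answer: $-4543$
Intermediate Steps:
$X{\left(j \right)} = 8$
$Y{\left(a \right)} = 3 + a \left(-1 + a\right)$ ($Y{\left(a \right)} = 3 + \left(a + a 0\right) \left(a - 1\right) = 3 + \left(a + 0\right) \left(-1 + a\right) = 3 + a \left(-1 + a\right)$)
$\left(-37 - 40\right) Y{\left(X{\left(2 \right)} \right)} = \left(-37 - 40\right) \left(3 + 8^{2} - 8\right) = - 77 \left(3 + 64 - 8\right) = \left(-77\right) 59 = -4543$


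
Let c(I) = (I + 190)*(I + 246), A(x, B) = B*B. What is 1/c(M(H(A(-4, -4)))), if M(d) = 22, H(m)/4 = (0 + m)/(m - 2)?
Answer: 1/56816 ≈ 1.7601e-5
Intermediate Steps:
A(x, B) = B**2
H(m) = 4*m/(-2 + m) (H(m) = 4*((0 + m)/(m - 2)) = 4*(m/(-2 + m)) = 4*m/(-2 + m))
c(I) = (190 + I)*(246 + I)
1/c(M(H(A(-4, -4)))) = 1/(46740 + 22**2 + 436*22) = 1/(46740 + 484 + 9592) = 1/56816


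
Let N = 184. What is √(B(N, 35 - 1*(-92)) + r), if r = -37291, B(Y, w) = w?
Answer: 2*I*√9291 ≈ 192.78*I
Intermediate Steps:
√(B(N, 35 - 1*(-92)) + r) = √((35 - 1*(-92)) - 37291) = √((35 + 92) - 37291) = √(127 - 37291) = √(-37164) = 2*I*√9291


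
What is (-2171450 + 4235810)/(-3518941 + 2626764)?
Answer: -2064360/892177 ≈ -2.3138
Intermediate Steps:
(-2171450 + 4235810)/(-3518941 + 2626764) = 2064360/(-892177) = 2064360*(-1/892177) = -2064360/892177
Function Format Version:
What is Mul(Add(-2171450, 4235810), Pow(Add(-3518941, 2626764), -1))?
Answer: Rational(-2064360, 892177) ≈ -2.3138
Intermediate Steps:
Mul(Add(-2171450, 4235810), Pow(Add(-3518941, 2626764), -1)) = Mul(2064360, Pow(-892177, -1)) = Mul(2064360, Rational(-1, 892177)) = Rational(-2064360, 892177)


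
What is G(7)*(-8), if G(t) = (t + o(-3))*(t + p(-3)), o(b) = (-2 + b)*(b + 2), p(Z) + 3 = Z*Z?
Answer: -1248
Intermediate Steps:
p(Z) = -3 + Z² (p(Z) = -3 + Z*Z = -3 + Z²)
o(b) = (-2 + b)*(2 + b)
G(t) = (5 + t)*(6 + t) (G(t) = (t + (-4 + (-3)²))*(t + (-3 + (-3)²)) = (t + (-4 + 9))*(t + (-3 + 9)) = (t + 5)*(t + 6) = (5 + t)*(6 + t))
G(7)*(-8) = (30 + 7² + 11*7)*(-8) = (30 + 49 + 77)*(-8) = 156*(-8) = -1248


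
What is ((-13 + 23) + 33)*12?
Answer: 516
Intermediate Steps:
((-13 + 23) + 33)*12 = (10 + 33)*12 = 43*12 = 516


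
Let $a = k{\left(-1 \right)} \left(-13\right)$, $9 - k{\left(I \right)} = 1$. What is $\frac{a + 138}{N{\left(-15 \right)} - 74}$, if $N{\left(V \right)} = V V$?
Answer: $\frac{34}{151} \approx 0.22517$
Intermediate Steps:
$k{\left(I \right)} = 8$ ($k{\left(I \right)} = 9 - 1 = 8$)
$a = -104$ ($a = 8 \left(-13\right) = -104$)
$N{\left(V \right)} = V^{2}$
$\frac{a + 138}{N{\left(-15 \right)} - 74} = \frac{-104 + 138}{\left(-15\right)^{2} - 74} = \frac{34}{225 - 74} = \frac{34}{151}$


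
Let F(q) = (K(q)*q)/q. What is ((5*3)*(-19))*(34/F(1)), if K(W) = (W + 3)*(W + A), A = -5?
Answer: 4845/8 ≈ 605.63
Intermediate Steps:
K(W) = (-5 + W)*(3 + W) (K(W) = (W + 3)*(W - 5) = (3 + W)*(-5 + W) = (-5 + W)*(3 + W))
F(q) = -15 + q² - 2*q (F(q) = ((-15 + q² - 2*q)*q)/q = (q*(-15 + q² - 2*q))/q = -15 + q² - 2*q)
((5*3)*(-19))*(34/F(1)) = ((5*3)*(-19))*(34/(-15 + 1² - 2*1)) = (15*(-19))*(34/(-15 + 1 - 2)) = -9690/(-16) = -9690*(-1)/16 = -285*(-17/8) = 4845/8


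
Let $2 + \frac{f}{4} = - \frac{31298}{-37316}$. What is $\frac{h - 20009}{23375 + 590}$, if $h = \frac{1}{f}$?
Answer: $- \frac{173415867}{207699862} \approx -0.83494$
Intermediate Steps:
$f = - \frac{43334}{9329}$ ($f = -8 + 4 \left(- \frac{31298}{-37316}\right) = -8 + 4 \left(\left(-31298\right) \left(- \frac{1}{37316}\right)\right) = -8 + 4 \cdot \frac{15649}{18658} = -8 + \frac{31298}{9329} = - \frac{43334}{9329} \approx -4.6451$)
$h = - \frac{9329}{43334}$ ($h = \frac{1}{- \frac{43334}{9329}} = - \frac{9329}{43334} \approx -0.21528$)
$\frac{h - 20009}{23375 + 590} = \frac{- \frac{9329}{43334} - 20009}{23375 + 590} = - \frac{867079335}{43334 \cdot 23965} = \left(- \frac{867079335}{43334}\right) \frac{1}{23965} = - \frac{173415867}{207699862}$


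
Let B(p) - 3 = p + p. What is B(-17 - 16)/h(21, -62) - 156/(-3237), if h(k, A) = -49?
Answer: 775/581 ≈ 1.3339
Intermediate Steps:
B(p) = 3 + 2*p (B(p) = 3 + (p + p) = 3 + 2*p)
B(-17 - 16)/h(21, -62) - 156/(-3237) = (3 + 2*(-17 - 16))/(-49) - 156/(-3237) = (3 + 2*(-33))*(-1/49) - 156*(-1/3237) = (3 - 66)*(-1/49) + 4/83 = -63*(-1/49) + 4/83 = 9/7 + 4/83 = 775/581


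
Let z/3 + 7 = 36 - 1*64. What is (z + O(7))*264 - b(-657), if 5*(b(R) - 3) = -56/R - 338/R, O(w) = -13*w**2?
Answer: -643502329/3285 ≈ -1.9589e+5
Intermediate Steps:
z = -105 (z = -21 + 3*(36 - 1*64) = -21 + 3*(36 - 64) = -21 + 3*(-28) = -21 - 84 = -105)
b(R) = 3 - 394/(5*R) (b(R) = 3 + (-56/R - 338/R)/5 = 3 + (-394/R)/5 = 3 - 394/(5*R))
(z + O(7))*264 - b(-657) = (-105 - 13*7**2)*264 - (3 - 394/5/(-657)) = (-105 - 13*49)*264 - (3 - 394/5*(-1/657)) = (-105 - 637)*264 - (3 + 394/3285) = -742*264 - 1*10249/3285 = -195888 - 10249/3285 = -643502329/3285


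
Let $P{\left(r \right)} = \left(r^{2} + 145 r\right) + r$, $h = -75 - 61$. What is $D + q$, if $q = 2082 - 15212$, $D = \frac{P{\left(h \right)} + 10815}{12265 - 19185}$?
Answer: $- \frac{18173811}{1384} \approx -13131.0$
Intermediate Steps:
$h = -136$ ($h = -75 - 61 = -136$)
$P{\left(r \right)} = r^{2} + 146 r$
$D = - \frac{1891}{1384}$ ($D = \frac{- 136 \left(146 - 136\right) + 10815}{12265 - 19185} = \frac{\left(-136\right) 10 + 10815}{-6920} = \left(-1360 + 10815\right) \left(- \frac{1}{6920}\right) = 9455 \left(- \frac{1}{6920}\right) = - \frac{1891}{1384} \approx -1.3663$)
$q = -13130$ ($q = 2082 - 15212 = -13130$)
$D + q = - \frac{1891}{1384} - 13130 = - \frac{18173811}{1384}$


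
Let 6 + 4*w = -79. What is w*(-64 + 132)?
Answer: -1445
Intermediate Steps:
w = -85/4 (w = -3/2 + (1/4)*(-79) = -3/2 - 79/4 = -85/4 ≈ -21.250)
w*(-64 + 132) = -85*(-64 + 132)/4 = -85/4*68 = -1445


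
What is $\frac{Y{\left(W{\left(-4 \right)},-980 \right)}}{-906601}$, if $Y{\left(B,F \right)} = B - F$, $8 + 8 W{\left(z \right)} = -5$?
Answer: $- \frac{7827}{7252808} \approx -0.0010792$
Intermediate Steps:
$W{\left(z \right)} = - \frac{13}{8}$ ($W{\left(z \right)} = -1 + \frac{1}{8} \left(-5\right) = -1 - \frac{5}{8} = - \frac{13}{8}$)
$\frac{Y{\left(W{\left(-4 \right)},-980 \right)}}{-906601} = \frac{- \frac{13}{8} - -980}{-906601} = \left(- \frac{13}{8} + 980\right) \left(- \frac{1}{906601}\right) = \frac{7827}{8} \left(- \frac{1}{906601}\right) = - \frac{7827}{7252808}$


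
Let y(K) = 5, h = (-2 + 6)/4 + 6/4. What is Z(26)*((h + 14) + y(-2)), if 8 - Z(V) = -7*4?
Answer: 774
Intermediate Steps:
h = 5/2 (h = 4*(¼) + 6*(¼) = 1 + 3/2 = 5/2 ≈ 2.5000)
Z(V) = 36 (Z(V) = 8 - (-7)*4 = 8 - 1*(-28) = 8 + 28 = 36)
Z(26)*((h + 14) + y(-2)) = 36*((5/2 + 14) + 5) = 36*(33/2 + 5) = 36*(43/2) = 774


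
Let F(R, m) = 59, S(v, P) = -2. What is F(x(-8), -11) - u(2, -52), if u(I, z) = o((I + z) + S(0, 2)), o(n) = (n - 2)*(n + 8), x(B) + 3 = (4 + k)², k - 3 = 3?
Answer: -2317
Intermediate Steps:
k = 6 (k = 3 + 3 = 6)
x(B) = 97 (x(B) = -3 + (4 + 6)² = -3 + 10² = -3 + 100 = 97)
o(n) = (-2 + n)*(8 + n)
u(I, z) = -28 + (-2 + I + z)² + 6*I + 6*z (u(I, z) = -16 + ((I + z) - 2)² + 6*((I + z) - 2) = -16 + (-2 + I + z)² + 6*(-2 + I + z) = -16 + (-2 + I + z)² + (-12 + 6*I + 6*z) = -28 + (-2 + I + z)² + 6*I + 6*z)
F(x(-8), -11) - u(2, -52) = 59 - (-28 + (-2 + 2 - 52)² + 6*2 + 6*(-52)) = 59 - (-28 + (-52)² + 12 - 312) = 59 - (-28 + 2704 + 12 - 312) = 59 - 1*2376 = 59 - 2376 = -2317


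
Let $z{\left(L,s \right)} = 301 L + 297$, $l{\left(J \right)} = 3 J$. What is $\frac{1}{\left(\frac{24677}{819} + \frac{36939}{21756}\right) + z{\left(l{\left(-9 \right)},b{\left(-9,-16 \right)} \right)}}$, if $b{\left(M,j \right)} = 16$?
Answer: $- \frac{121212}{945231961} \approx -0.00012824$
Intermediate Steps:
$z{\left(L,s \right)} = 297 + 301 L$
$\frac{1}{\left(\frac{24677}{819} + \frac{36939}{21756}\right) + z{\left(l{\left(-9 \right)},b{\left(-9,-16 \right)} \right)}} = \frac{1}{\left(\frac{24677}{819} + \frac{36939}{21756}\right) + \left(297 + 301 \cdot 3 \left(-9\right)\right)} = \frac{1}{\left(24677 \cdot \frac{1}{819} + 36939 \cdot \frac{1}{21756}\right) + \left(297 + 301 \left(-27\right)\right)} = \frac{1}{\left(\frac{24677}{819} + \frac{1759}{1036}\right) + \left(297 - 8127\right)} = \frac{1}{\frac{3857999}{121212} - 7830} = \frac{1}{- \frac{945231961}{121212}} = - \frac{121212}{945231961}$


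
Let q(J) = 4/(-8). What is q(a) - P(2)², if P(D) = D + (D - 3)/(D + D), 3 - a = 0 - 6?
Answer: -57/16 ≈ -3.5625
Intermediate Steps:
a = 9 (a = 3 - (0 - 6) = 3 - 1*(-6) = 3 + 6 = 9)
P(D) = D + (-3 + D)/(2*D) (P(D) = D + (-3 + D)/((2*D)) = D + (-3 + D)*(1/(2*D)) = D + (-3 + D)/(2*D))
q(J) = -½ (q(J) = 4*(-⅛) = -½)
q(a) - P(2)² = -½ - (½ + 2 - 3/2/2)² = -½ - (½ + 2 - 3/2*½)² = -½ - (½ + 2 - ¾)² = -½ - (7/4)² = -½ - 1*49/16 = -½ - 49/16 = -57/16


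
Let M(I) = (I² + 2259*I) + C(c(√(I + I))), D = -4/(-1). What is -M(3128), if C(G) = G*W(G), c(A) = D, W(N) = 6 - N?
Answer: -16850544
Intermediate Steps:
D = 4 (D = -4*(-1) = 4)
c(A) = 4
C(G) = G*(6 - G)
M(I) = 8 + I² + 2259*I (M(I) = (I² + 2259*I) + 4*(6 - 1*4) = (I² + 2259*I) + 4*(6 - 4) = (I² + 2259*I) + 4*2 = (I² + 2259*I) + 8 = 8 + I² + 2259*I)
-M(3128) = -(8 + 3128² + 2259*3128) = -(8 + 9784384 + 7066152) = -1*16850544 = -16850544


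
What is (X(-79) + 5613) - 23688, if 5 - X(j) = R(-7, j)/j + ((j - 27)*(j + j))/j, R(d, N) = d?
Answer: -1410789/79 ≈ -17858.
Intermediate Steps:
X(j) = 59 - 2*j + 7/j (X(j) = 5 - (-7/j + ((j - 27)*(j + j))/j) = 5 - (-7/j + ((-27 + j)*(2*j))/j) = 5 - (-7/j + (2*j*(-27 + j))/j) = 5 - (-7/j + (-54 + 2*j)) = 5 - (-54 - 7/j + 2*j) = 5 + (54 - 2*j + 7/j) = 59 - 2*j + 7/j)
(X(-79) + 5613) - 23688 = ((59 - 2*(-79) + 7/(-79)) + 5613) - 23688 = ((59 + 158 + 7*(-1/79)) + 5613) - 23688 = ((59 + 158 - 7/79) + 5613) - 23688 = (17136/79 + 5613) - 23688 = 460563/79 - 23688 = -1410789/79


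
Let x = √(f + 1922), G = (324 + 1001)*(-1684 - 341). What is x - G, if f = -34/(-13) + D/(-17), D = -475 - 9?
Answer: 2683125 + 4*√5961917/221 ≈ 2.6832e+6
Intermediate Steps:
D = -484
f = 6870/221 (f = -34/(-13) - 484/(-17) = -34*(-1/13) - 484*(-1/17) = 34/13 + 484/17 = 6870/221 ≈ 31.086)
G = -2683125 (G = 1325*(-2025) = -2683125)
x = 4*√5961917/221 (x = √(6870/221 + 1922) = √(431632/221) = 4*√5961917/221 ≈ 44.194)
x - G = 4*√5961917/221 - 1*(-2683125) = 4*√5961917/221 + 2683125 = 2683125 + 4*√5961917/221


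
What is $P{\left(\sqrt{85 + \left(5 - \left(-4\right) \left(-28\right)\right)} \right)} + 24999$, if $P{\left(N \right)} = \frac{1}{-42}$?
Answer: $\frac{1049957}{42} \approx 24999.0$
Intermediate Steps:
$P{\left(N \right)} = - \frac{1}{42}$
$P{\left(\sqrt{85 + \left(5 - \left(-4\right) \left(-28\right)\right)} \right)} + 24999 = - \frac{1}{42} + 24999 = \frac{1049957}{42}$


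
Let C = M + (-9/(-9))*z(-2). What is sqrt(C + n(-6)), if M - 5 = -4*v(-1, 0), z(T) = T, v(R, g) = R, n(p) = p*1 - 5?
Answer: 2*I ≈ 2.0*I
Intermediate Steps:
n(p) = -5 + p (n(p) = p - 5 = -5 + p)
M = 9 (M = 5 - 4*(-1) = 5 + 4 = 9)
C = 7 (C = 9 - 9/(-9)*(-2) = 9 - 9*(-1/9)*(-2) = 9 + 1*(-2) = 9 - 2 = 7)
sqrt(C + n(-6)) = sqrt(7 + (-5 - 6)) = sqrt(7 - 11) = sqrt(-4) = 2*I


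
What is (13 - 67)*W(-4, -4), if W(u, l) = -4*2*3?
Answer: 1296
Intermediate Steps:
W(u, l) = -24 (W(u, l) = -8*3 = -24)
(13 - 67)*W(-4, -4) = (13 - 67)*(-24) = -54*(-24) = 1296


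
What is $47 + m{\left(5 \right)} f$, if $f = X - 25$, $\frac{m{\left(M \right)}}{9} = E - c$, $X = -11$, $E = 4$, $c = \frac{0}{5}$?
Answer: $-1249$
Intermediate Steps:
$c = 0$ ($c = 0 \cdot \frac{1}{5} = 0$)
$m{\left(M \right)} = 36$ ($m{\left(M \right)} = 9 \left(4 - 0\right) = 9 \left(4 + 0\right) = 9 \cdot 4 = 36$)
$f = -36$ ($f = -11 - 25 = -36$)
$47 + m{\left(5 \right)} f = 47 + 36 \left(-36\right) = 47 - 1296 = -1249$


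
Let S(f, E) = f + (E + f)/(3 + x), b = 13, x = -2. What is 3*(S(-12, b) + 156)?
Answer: 435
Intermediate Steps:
S(f, E) = E + 2*f (S(f, E) = f + (E + f)/(3 - 2) = f + (E + f)/1 = f + (E + f)*1 = f + (E + f) = E + 2*f)
3*(S(-12, b) + 156) = 3*((13 + 2*(-12)) + 156) = 3*((13 - 24) + 156) = 3*(-11 + 156) = 3*145 = 435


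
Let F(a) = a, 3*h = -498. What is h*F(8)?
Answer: -1328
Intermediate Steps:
h = -166 (h = (1/3)*(-498) = -166)
h*F(8) = -166*8 = -1328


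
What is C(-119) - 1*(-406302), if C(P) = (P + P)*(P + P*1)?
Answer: 462946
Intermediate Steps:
C(P) = 4*P² (C(P) = (2*P)*(P + P) = (2*P)*(2*P) = 4*P²)
C(-119) - 1*(-406302) = 4*(-119)² - 1*(-406302) = 4*14161 + 406302 = 56644 + 406302 = 462946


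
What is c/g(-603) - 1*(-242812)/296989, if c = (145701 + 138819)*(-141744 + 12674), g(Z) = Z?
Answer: 3635442041418412/59694789 ≈ 6.0900e+7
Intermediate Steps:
c = -36722996400 (c = 284520*(-129070) = -36722996400)
c/g(-603) - 1*(-242812)/296989 = -36722996400/(-603) - 1*(-242812)/296989 = -36722996400*(-1/603) + 242812*(1/296989) = 12240998800/201 + 242812/296989 = 3635442041418412/59694789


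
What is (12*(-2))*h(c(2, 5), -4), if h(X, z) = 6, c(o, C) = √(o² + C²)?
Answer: -144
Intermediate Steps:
c(o, C) = √(C² + o²)
(12*(-2))*h(c(2, 5), -4) = (12*(-2))*6 = -24*6 = -144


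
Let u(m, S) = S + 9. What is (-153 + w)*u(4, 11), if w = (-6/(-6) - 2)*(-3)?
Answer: -3000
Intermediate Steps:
w = 3 (w = (-6*(-⅙) - 2)*(-3) = (1 - 2)*(-3) = -1*(-3) = 3)
u(m, S) = 9 + S
(-153 + w)*u(4, 11) = (-153 + 3)*(9 + 11) = -150*20 = -3000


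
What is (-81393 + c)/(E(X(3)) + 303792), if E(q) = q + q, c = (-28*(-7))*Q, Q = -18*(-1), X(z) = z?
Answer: -25955/101266 ≈ -0.25631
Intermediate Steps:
Q = 18
c = 3528 (c = -28*(-7)*18 = 196*18 = 3528)
E(q) = 2*q
(-81393 + c)/(E(X(3)) + 303792) = (-81393 + 3528)/(2*3 + 303792) = -77865/(6 + 303792) = -77865/303798 = -77865*1/303798 = -25955/101266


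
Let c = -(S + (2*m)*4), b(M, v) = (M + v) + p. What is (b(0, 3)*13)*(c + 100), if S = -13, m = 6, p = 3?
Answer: 5070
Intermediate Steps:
b(M, v) = 3 + M + v (b(M, v) = (M + v) + 3 = 3 + M + v)
c = -35 (c = -(-13 + (2*6)*4) = -(-13 + 12*4) = -(-13 + 48) = -1*35 = -35)
(b(0, 3)*13)*(c + 100) = ((3 + 0 + 3)*13)*(-35 + 100) = (6*13)*65 = 78*65 = 5070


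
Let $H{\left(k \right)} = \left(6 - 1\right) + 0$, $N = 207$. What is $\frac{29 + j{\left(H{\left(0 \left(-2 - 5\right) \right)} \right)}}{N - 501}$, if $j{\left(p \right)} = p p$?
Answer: $- \frac{9}{49} \approx -0.18367$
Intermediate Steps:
$H{\left(k \right)} = 5$ ($H{\left(k \right)} = 5 + 0 = 5$)
$j{\left(p \right)} = p^{2}$
$\frac{29 + j{\left(H{\left(0 \left(-2 - 5\right) \right)} \right)}}{N - 501} = \frac{29 + 5^{2}}{207 - 501} = \frac{29 + 25}{-294} = 54 \left(- \frac{1}{294}\right) = - \frac{9}{49}$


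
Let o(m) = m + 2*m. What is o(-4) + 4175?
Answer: 4163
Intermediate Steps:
o(m) = 3*m
o(-4) + 4175 = 3*(-4) + 4175 = -12 + 4175 = 4163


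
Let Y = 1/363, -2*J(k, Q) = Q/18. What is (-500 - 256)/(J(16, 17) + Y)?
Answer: 3293136/2045 ≈ 1610.3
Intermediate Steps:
J(k, Q) = -Q/36 (J(k, Q) = -Q/(2*18) = -Q/36)
Y = 1/363 ≈ 0.0027548
(-500 - 256)/(J(16, 17) + Y) = (-500 - 256)/(-1/36*17 + 1/363) = -756/(-17/36 + 1/363) = -756/(-2045/4356) = -756*(-4356/2045) = 3293136/2045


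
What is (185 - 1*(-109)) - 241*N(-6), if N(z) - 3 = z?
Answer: 1017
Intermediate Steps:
N(z) = 3 + z
(185 - 1*(-109)) - 241*N(-6) = (185 - 1*(-109)) - 241*(3 - 6) = (185 + 109) - 241*(-3) = 294 + 723 = 1017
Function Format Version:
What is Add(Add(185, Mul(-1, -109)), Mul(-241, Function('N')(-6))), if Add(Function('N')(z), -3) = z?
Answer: 1017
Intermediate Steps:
Function('N')(z) = Add(3, z)
Add(Add(185, Mul(-1, -109)), Mul(-241, Function('N')(-6))) = Add(Add(185, Mul(-1, -109)), Mul(-241, Add(3, -6))) = Add(Add(185, 109), Mul(-241, -3)) = Add(294, 723) = 1017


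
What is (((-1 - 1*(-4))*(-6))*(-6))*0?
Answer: 0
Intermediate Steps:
(((-1 - 1*(-4))*(-6))*(-6))*0 = (((-1 + 4)*(-6))*(-6))*0 = ((3*(-6))*(-6))*0 = -18*(-6)*0 = 108*0 = 0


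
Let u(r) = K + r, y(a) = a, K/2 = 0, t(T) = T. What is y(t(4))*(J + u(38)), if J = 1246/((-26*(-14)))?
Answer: 2154/13 ≈ 165.69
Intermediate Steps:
J = 89/26 (J = 1246/364 = 1246*(1/364) = 89/26 ≈ 3.4231)
K = 0 (K = 2*0 = 0)
u(r) = r (u(r) = 0 + r = r)
y(t(4))*(J + u(38)) = 4*(89/26 + 38) = 4*(1077/26) = 2154/13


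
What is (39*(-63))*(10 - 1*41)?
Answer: 76167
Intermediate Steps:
(39*(-63))*(10 - 1*41) = -2457*(10 - 41) = -2457*(-31) = 76167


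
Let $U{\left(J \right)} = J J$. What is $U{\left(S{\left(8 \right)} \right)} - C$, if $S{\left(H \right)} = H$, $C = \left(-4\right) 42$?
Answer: $232$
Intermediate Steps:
$C = -168$
$U{\left(J \right)} = J^{2}$
$U{\left(S{\left(8 \right)} \right)} - C = 8^{2} - -168 = 64 + 168 = 232$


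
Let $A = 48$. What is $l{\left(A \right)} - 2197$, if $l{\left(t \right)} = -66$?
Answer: $-2263$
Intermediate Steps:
$l{\left(A \right)} - 2197 = -66 - 2197 = -2263$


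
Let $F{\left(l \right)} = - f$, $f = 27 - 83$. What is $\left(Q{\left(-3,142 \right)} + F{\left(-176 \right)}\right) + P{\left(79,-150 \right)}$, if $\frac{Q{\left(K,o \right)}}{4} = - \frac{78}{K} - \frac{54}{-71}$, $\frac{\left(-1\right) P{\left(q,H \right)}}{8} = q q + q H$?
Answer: $\frac{3197488}{71} \approx 45035.0$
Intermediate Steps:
$f = -56$ ($f = 27 - 83 = -56$)
$P{\left(q,H \right)} = - 8 q^{2} - 8 H q$ ($P{\left(q,H \right)} = - 8 \left(q q + q H\right) = - 8 \left(q^{2} + H q\right) = - 8 q^{2} - 8 H q$)
$F{\left(l \right)} = 56$ ($F{\left(l \right)} = \left(-1\right) \left(-56\right) = 56$)
$Q{\left(K,o \right)} = \frac{216}{71} - \frac{312}{K}$ ($Q{\left(K,o \right)} = 4 \left(- \frac{78}{K} - \frac{54}{-71}\right) = 4 \left(- \frac{78}{K} - - \frac{54}{71}\right) = 4 \left(- \frac{78}{K} + \frac{54}{71}\right) = 4 \left(\frac{54}{71} - \frac{78}{K}\right) = \frac{216}{71} - \frac{312}{K}$)
$\left(Q{\left(-3,142 \right)} + F{\left(-176 \right)}\right) + P{\left(79,-150 \right)} = \left(\left(\frac{216}{71} - \frac{312}{-3}\right) + 56\right) - 632 \left(-150 + 79\right) = \left(\left(\frac{216}{71} - -104\right) + 56\right) - 632 \left(-71\right) = \left(\left(\frac{216}{71} + 104\right) + 56\right) + 44872 = \left(\frac{7600}{71} + 56\right) + 44872 = \frac{11576}{71} + 44872 = \frac{3197488}{71}$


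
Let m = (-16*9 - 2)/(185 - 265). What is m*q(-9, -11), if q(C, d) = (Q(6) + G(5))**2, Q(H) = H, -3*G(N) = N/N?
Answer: 21097/360 ≈ 58.603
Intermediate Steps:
m = 73/40 (m = (-144 - 2)/(-80) = -146*(-1/80) = 73/40 ≈ 1.8250)
G(N) = -1/3 (G(N) = -N/(3*N) = -1/3*1 = -1/3)
q(C, d) = 289/9 (q(C, d) = (6 - 1/3)**2 = (17/3)**2 = 289/9)
m*q(-9, -11) = (73/40)*(289/9) = 21097/360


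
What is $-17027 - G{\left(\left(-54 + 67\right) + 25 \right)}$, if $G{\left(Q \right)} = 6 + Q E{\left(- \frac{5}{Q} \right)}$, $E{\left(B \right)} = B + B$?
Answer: $-17023$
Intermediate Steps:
$E{\left(B \right)} = 2 B$
$G{\left(Q \right)} = -4$ ($G{\left(Q \right)} = 6 + Q 2 \left(- \frac{5}{Q}\right) = 6 + Q \left(- \frac{10}{Q}\right) = 6 - 10 = -4$)
$-17027 - G{\left(\left(-54 + 67\right) + 25 \right)} = -17027 - -4 = -17027 + 4 = -17023$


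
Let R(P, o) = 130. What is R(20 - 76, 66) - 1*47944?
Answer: -47814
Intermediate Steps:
R(20 - 76, 66) - 1*47944 = 130 - 1*47944 = 130 - 47944 = -47814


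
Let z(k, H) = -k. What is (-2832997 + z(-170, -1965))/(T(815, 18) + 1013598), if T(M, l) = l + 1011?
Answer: -2832827/1014627 ≈ -2.7920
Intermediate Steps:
T(M, l) = 1011 + l
(-2832997 + z(-170, -1965))/(T(815, 18) + 1013598) = (-2832997 - 1*(-170))/((1011 + 18) + 1013598) = (-2832997 + 170)/(1029 + 1013598) = -2832827/1014627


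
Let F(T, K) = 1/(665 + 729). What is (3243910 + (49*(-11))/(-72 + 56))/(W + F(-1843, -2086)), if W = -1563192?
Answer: -216625509/104387528 ≈ -2.0752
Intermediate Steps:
F(T, K) = 1/1394
(3243910 + (49*(-11))/(-72 + 56))/(W + F(-1843, -2086)) = (3243910 + (49*(-11))/(-72 + 56))/(-1563192 + 1/1394) = (3243910 - 539/(-16))/(-2179089647/1394) = (3243910 - 539*(-1/16))*(-1394/2179089647) = (3243910 + 539/16)*(-1394/2179089647) = (51903099/16)*(-1394/2179089647) = -216625509/104387528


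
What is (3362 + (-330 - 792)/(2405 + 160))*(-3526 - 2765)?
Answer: -2009021064/95 ≈ -2.1148e+7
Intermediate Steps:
(3362 + (-330 - 792)/(2405 + 160))*(-3526 - 2765) = (3362 - 1122/2565)*(-6291) = (3362 - 1122*1/2565)*(-6291) = (3362 - 374/855)*(-6291) = (2874136/855)*(-6291) = -2009021064/95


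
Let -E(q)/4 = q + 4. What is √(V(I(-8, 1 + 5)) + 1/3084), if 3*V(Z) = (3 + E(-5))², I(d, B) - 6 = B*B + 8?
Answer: √4315287/514 ≈ 4.0415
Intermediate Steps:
E(q) = -16 - 4*q (E(q) = -4*(q + 4) = -4*(4 + q) = -16 - 4*q)
I(d, B) = 14 + B² (I(d, B) = 6 + (B*B + 8) = 6 + (B² + 8) = 6 + (8 + B²) = 14 + B²)
V(Z) = 49/3 (V(Z) = (3 + (-16 - 4*(-5)))²/3 = (3 + (-16 + 20))²/3 = (3 + 4)²/3 = (⅓)*7² = (⅓)*49 = 49/3)
√(V(I(-8, 1 + 5)) + 1/3084) = √(49/3 + 1/3084) = √(16791/1028) = √4315287/514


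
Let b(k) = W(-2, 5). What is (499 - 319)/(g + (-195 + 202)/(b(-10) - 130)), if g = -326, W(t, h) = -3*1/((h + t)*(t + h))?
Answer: -70380/127487 ≈ -0.55206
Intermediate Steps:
W(t, h) = -3/(h + t)²
b(k) = -⅓ (b(k) = -3/(5 - 2)² = -3/3² = -3*⅑ = -⅓)
(499 - 319)/(g + (-195 + 202)/(b(-10) - 130)) = (499 - 319)/(-326 + (-195 + 202)/(-⅓ - 130)) = 180/(-326 + 7/(-391/3)) = 180/(-326 + 7*(-3/391)) = 180/(-326 - 21/391) = 180/(-127487/391) = 180*(-391/127487) = -70380/127487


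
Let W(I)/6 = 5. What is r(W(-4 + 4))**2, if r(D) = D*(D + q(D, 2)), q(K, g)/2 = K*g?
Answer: 20250000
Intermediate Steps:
W(I) = 30 (W(I) = 6*5 = 30)
q(K, g) = 2*K*g (q(K, g) = 2*(K*g) = 2*K*g)
r(D) = 5*D**2 (r(D) = D*(D + 2*D*2) = D*(D + 4*D) = D*(5*D) = 5*D**2)
r(W(-4 + 4))**2 = (5*30**2)**2 = (5*900)**2 = 4500**2 = 20250000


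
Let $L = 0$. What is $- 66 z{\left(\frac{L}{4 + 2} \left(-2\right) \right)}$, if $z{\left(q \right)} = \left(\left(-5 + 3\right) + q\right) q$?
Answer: $0$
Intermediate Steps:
$z{\left(q \right)} = q \left(-2 + q\right)$ ($z{\left(q \right)} = \left(-2 + q\right) q = q \left(-2 + q\right)$)
$- 66 z{\left(\frac{L}{4 + 2} \left(-2\right) \right)} = - 66 \frac{1}{4 + 2} \cdot 0 \left(-2\right) \left(-2 + \frac{1}{4 + 2} \cdot 0 \left(-2\right)\right) = - 66 \cdot \frac{1}{6} \cdot 0 \left(-2\right) \left(-2 + \frac{1}{6} \cdot 0 \left(-2\right)\right) = - 66 \cdot 0 \left(-2\right) \left(-2 + 0 \left(-2\right)\right) = - 66 \cdot 0 \left(-2 + 0\right) = - 66 \cdot 0 \left(-2\right) = \left(-66\right) 0 = 0$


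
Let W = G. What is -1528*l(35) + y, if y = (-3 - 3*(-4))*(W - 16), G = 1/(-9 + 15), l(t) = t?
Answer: -107245/2 ≈ -53623.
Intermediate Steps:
G = ⅙ (G = 1/6 = ⅙ ≈ 0.16667)
W = ⅙ ≈ 0.16667
y = -285/2 (y = (-3 - 3*(-4))*(⅙ - 16) = (-3 + 12)*(-95/6) = 9*(-95/6) = -285/2 ≈ -142.50)
-1528*l(35) + y = -1528*35 - 285/2 = -53480 - 285/2 = -107245/2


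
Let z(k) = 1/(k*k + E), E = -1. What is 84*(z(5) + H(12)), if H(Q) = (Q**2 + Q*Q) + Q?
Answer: 50407/2 ≈ 25204.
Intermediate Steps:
z(k) = 1/(-1 + k**2) (z(k) = 1/(k*k - 1) = 1/(k**2 - 1) = 1/(-1 + k**2))
H(Q) = Q + 2*Q**2 (H(Q) = (Q**2 + Q**2) + Q = 2*Q**2 + Q = Q + 2*Q**2)
84*(z(5) + H(12)) = 84*(1/(-1 + 5**2) + 12*(1 + 2*12)) = 84*(1/(-1 + 25) + 12*(1 + 24)) = 84*(1/24 + 12*25) = 84*(1/24 + 300) = 84*(7201/24) = 50407/2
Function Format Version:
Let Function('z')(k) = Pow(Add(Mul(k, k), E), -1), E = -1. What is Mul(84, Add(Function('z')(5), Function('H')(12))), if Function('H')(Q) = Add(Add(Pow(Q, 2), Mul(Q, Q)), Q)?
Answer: Rational(50407, 2) ≈ 25204.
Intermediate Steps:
Function('z')(k) = Pow(Add(-1, Pow(k, 2)), -1) (Function('z')(k) = Pow(Add(Mul(k, k), -1), -1) = Pow(Add(Pow(k, 2), -1), -1) = Pow(Add(-1, Pow(k, 2)), -1))
Function('H')(Q) = Add(Q, Mul(2, Pow(Q, 2))) (Function('H')(Q) = Add(Add(Pow(Q, 2), Pow(Q, 2)), Q) = Add(Mul(2, Pow(Q, 2)), Q) = Add(Q, Mul(2, Pow(Q, 2))))
Mul(84, Add(Function('z')(5), Function('H')(12))) = Mul(84, Add(Pow(Add(-1, Pow(5, 2)), -1), Mul(12, Add(1, Mul(2, 12))))) = Mul(84, Add(Pow(Add(-1, 25), -1), Mul(12, Add(1, 24)))) = Mul(84, Add(Pow(24, -1), Mul(12, 25))) = Mul(84, Add(Rational(1, 24), 300)) = Mul(84, Rational(7201, 24)) = Rational(50407, 2)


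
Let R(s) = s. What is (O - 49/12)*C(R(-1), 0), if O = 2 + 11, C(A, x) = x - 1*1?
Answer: -107/12 ≈ -8.9167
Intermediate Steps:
C(A, x) = -1 + x (C(A, x) = x - 1 = -1 + x)
O = 13
(O - 49/12)*C(R(-1), 0) = (13 - 49/12)*(-1 + 0) = (13 - 49*1/12)*(-1) = (13 - 49/12)*(-1) = (107/12)*(-1) = -107/12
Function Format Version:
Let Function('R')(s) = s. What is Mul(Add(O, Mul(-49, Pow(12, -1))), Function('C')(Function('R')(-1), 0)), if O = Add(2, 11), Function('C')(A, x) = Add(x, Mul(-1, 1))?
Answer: Rational(-107, 12) ≈ -8.9167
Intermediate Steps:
Function('C')(A, x) = Add(-1, x) (Function('C')(A, x) = Add(x, -1) = Add(-1, x))
O = 13
Mul(Add(O, Mul(-49, Pow(12, -1))), Function('C')(Function('R')(-1), 0)) = Mul(Add(13, Mul(-49, Pow(12, -1))), Add(-1, 0)) = Mul(Add(13, Mul(-49, Rational(1, 12))), -1) = Mul(Add(13, Rational(-49, 12)), -1) = Mul(Rational(107, 12), -1) = Rational(-107, 12)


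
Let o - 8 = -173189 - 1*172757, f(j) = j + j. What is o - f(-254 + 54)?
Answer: -345538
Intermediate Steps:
f(j) = 2*j
o = -345938 (o = 8 + (-173189 - 1*172757) = 8 + (-173189 - 172757) = 8 - 345946 = -345938)
o - f(-254 + 54) = -345938 - 2*(-254 + 54) = -345938 - 2*(-200) = -345938 - 1*(-400) = -345938 + 400 = -345538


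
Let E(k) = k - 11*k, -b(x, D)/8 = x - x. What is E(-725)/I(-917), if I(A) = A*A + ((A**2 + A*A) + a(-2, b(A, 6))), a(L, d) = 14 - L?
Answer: 7250/2522683 ≈ 0.0028739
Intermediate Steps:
b(x, D) = 0 (b(x, D) = -8*(x - x) = -8*0 = 0)
E(k) = -10*k
I(A) = 16 + 3*A**2 (I(A) = A*A + ((A**2 + A*A) + (14 - 1*(-2))) = A**2 + ((A**2 + A**2) + (14 + 2)) = A**2 + (2*A**2 + 16) = A**2 + (16 + 2*A**2) = 16 + 3*A**2)
E(-725)/I(-917) = (-10*(-725))/(16 + 3*(-917)**2) = 7250/(16 + 3*840889) = 7250/(16 + 2522667) = 7250/2522683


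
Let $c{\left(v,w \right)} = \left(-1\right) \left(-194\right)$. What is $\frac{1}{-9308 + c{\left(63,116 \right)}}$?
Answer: $- \frac{1}{9114} \approx -0.00010972$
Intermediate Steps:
$c{\left(v,w \right)} = 194$
$\frac{1}{-9308 + c{\left(63,116 \right)}} = \frac{1}{-9308 + 194} = \frac{1}{-9114} = - \frac{1}{9114}$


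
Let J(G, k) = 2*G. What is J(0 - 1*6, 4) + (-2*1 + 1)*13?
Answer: -25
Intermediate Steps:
J(0 - 1*6, 4) + (-2*1 + 1)*13 = 2*(0 - 1*6) + (-2*1 + 1)*13 = 2*(0 - 6) + (-2 + 1)*13 = 2*(-6) - 1*13 = -12 - 13 = -25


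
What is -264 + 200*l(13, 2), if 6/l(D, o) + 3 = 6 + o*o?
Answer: -648/7 ≈ -92.571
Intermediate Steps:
l(D, o) = 6/(3 + o**2) (l(D, o) = 6/(-3 + (6 + o*o)) = 6/(-3 + (6 + o**2)) = 6/(3 + o**2))
-264 + 200*l(13, 2) = -264 + 200*(6/(3 + 2**2)) = -264 + 200*(6/(3 + 4)) = -264 + 200*(6/7) = -264 + 1200/7 = -648/7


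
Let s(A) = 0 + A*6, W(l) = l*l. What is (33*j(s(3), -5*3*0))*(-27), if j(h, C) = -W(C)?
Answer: 0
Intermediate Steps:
W(l) = l²
s(A) = 6*A (s(A) = 0 + 6*A = 6*A)
j(h, C) = -C²
(33*j(s(3), -5*3*0))*(-27) = (33*(-(-5*3*0)²))*(-27) = (33*(-(-15*0)²))*(-27) = (33*(-1*0²))*(-27) = (33*(-1*0))*(-27) = (33*0)*(-27) = 0*(-27) = 0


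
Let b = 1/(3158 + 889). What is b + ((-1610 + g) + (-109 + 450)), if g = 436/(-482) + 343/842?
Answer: -1042543059895/821225334 ≈ -1269.5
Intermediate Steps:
g = -100893/202922 (g = 436*(-1/482) + 343*(1/842) = -218/241 + 343/842 = -100893/202922 ≈ -0.49720)
b = 1/4047 ≈ 0.00024710
b + ((-1610 + g) + (-109 + 450)) = 1/4047 + ((-1610 - 100893/202922) + (-109 + 450)) = 1/4047 + (-326805313/202922 + 341) = 1/4047 - 257608911/202922 = -1042543059895/821225334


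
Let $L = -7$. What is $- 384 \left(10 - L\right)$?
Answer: $-6528$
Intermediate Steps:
$- 384 \left(10 - L\right) = - 384 \left(10 - -7\right) = - 384 \left(10 + 7\right) = \left(-384\right) 17 = -6528$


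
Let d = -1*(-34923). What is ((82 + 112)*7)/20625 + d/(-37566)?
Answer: -24787861/28696250 ≈ -0.86380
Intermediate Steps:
d = 34923
((82 + 112)*7)/20625 + d/(-37566) = ((82 + 112)*7)/20625 + 34923/(-37566) = (194*7)*(1/20625) + 34923*(-1/37566) = 1358*(1/20625) - 11641/12522 = 1358/20625 - 11641/12522 = -24787861/28696250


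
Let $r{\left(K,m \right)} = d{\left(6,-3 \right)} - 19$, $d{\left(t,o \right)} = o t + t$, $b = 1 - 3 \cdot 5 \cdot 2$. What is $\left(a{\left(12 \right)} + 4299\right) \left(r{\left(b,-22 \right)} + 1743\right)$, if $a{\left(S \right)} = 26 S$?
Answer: $7894032$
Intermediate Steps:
$b = -29$ ($b = 1 - 30 = -29$)
$d{\left(t,o \right)} = t + o t$
$r{\left(K,m \right)} = -31$ ($r{\left(K,m \right)} = 6 \left(1 - 3\right) - 19 = 6 \left(-2\right) - 19 = -12 - 19 = -31$)
$\left(a{\left(12 \right)} + 4299\right) \left(r{\left(b,-22 \right)} + 1743\right) = \left(26 \cdot 12 + 4299\right) \left(-31 + 1743\right) = \left(312 + 4299\right) 1712 = 4611 \cdot 1712 = 7894032$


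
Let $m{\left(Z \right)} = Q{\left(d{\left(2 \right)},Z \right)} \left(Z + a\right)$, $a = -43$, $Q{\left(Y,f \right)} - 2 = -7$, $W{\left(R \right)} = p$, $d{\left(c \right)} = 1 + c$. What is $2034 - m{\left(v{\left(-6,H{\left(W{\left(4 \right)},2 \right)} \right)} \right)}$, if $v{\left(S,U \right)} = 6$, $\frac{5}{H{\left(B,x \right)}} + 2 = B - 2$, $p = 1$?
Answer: $1849$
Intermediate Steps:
$W{\left(R \right)} = 1$
$H{\left(B,x \right)} = \frac{5}{-4 + B}$ ($H{\left(B,x \right)} = \frac{5}{-2 + \left(B - 2\right)} = \frac{5}{-2 + \left(-2 + B\right)} = \frac{5}{-4 + B}$)
$Q{\left(Y,f \right)} = -5$ ($Q{\left(Y,f \right)} = 2 - 7 = -5$)
$m{\left(Z \right)} = 215 - 5 Z$ ($m{\left(Z \right)} = - 5 \left(Z - 43\right) = - 5 \left(-43 + Z\right) = 215 - 5 Z$)
$2034 - m{\left(v{\left(-6,H{\left(W{\left(4 \right)},2 \right)} \right)} \right)} = 2034 - \left(215 - 30\right) = 2034 - 185 = 1849$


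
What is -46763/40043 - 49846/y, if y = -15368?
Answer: 638664797/307690412 ≈ 2.0757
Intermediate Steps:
-46763/40043 - 49846/y = -46763/40043 - 49846/(-15368) = -46763*1/40043 - 49846*(-1/15368) = -46763/40043 + 24923/7684 = 638664797/307690412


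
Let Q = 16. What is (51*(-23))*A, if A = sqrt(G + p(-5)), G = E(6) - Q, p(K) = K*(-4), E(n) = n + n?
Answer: -4692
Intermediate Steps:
E(n) = 2*n
p(K) = -4*K
G = -4 (G = 2*6 - 1*16 = 12 - 16 = -4)
A = 4 (A = sqrt(-4 - 4*(-5)) = sqrt(-4 + 20) = sqrt(16) = 4)
(51*(-23))*A = (51*(-23))*4 = -1173*4 = -4692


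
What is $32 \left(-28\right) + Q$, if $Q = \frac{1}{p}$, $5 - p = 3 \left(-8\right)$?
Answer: $- \frac{25983}{29} \approx -895.97$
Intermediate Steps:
$p = 29$ ($p = 5 - 3 \left(-8\right) = 5 - -24 = 5 + 24 = 29$)
$Q = \frac{1}{29} \approx 0.034483$
$32 \left(-28\right) + Q = 32 \left(-28\right) + \frac{1}{29} = -896 + \frac{1}{29} = - \frac{25983}{29}$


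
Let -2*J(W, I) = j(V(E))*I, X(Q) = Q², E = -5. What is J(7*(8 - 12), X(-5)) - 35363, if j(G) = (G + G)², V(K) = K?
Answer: -36613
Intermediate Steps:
j(G) = 4*G² (j(G) = (2*G)² = 4*G²)
J(W, I) = -50*I (J(W, I) = -4*(-5)²*I/2 = -4*25*I/2 = -50*I)
J(7*(8 - 12), X(-5)) - 35363 = -50*(-5)² - 35363 = -50*25 - 35363 = -1250 - 35363 = -36613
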